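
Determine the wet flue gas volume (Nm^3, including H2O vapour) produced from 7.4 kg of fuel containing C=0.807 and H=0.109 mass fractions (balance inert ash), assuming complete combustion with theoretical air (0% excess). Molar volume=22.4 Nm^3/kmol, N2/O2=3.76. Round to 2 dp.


Per kg fuel: CO2 = (C/12 kmol)*22.4 = (0.807/12)*22.4 = 1.50640 Nm^3
Per kg fuel: H2O = (H/2 kmol)*22.4 = (0.109/2)*22.4 = 1.22080 Nm^3
O2 needed per kg fuel = C/12 + H/4 = 0.807/12 + 0.109/4 = 0.09450000 kmol
Per kg fuel: N2 = O2*3.76*22.4 = 0.09450000*3.76*22.4 = 7.95917 Nm^3
Total per kg = 1.50640 + 1.22080 + 7.95917 = 10.68637 Nm^3
Total = 10.68637 * 7.4 = 79.08 Nm^3


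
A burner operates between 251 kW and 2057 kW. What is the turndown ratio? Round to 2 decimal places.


TDR = Q_max / Q_min
TDR = 2057 / 251 = 8.20


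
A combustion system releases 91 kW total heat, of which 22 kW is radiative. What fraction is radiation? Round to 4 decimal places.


f_rad = Q_rad / Q_total
f_rad = 22 / 91 = 0.2418


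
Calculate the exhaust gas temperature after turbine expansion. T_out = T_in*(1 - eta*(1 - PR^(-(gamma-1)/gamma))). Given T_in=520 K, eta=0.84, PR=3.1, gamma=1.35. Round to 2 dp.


T_out = T_in * (1 - eta * (1 - PR^(-(gamma-1)/gamma)))
Exponent = -(1.35-1)/1.35 = -0.25925926
PR^exp = 3.1^(-0.25925926) = 0.74577862
Factor = 1 - 0.84*(1 - 0.74577862) = 0.78645404
T_out = 520 * 0.78645404 = 408.96 K


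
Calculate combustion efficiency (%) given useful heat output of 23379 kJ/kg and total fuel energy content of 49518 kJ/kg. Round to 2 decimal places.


Efficiency = (Q_useful / Q_fuel) * 100
Efficiency = (23379 / 49518) * 100
Efficiency = 0.4721 * 100 = 47.21%


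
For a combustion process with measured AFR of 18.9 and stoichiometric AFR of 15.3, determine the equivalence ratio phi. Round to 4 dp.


phi = AFR_stoich / AFR_actual
phi = 15.3 / 18.9 = 0.8095


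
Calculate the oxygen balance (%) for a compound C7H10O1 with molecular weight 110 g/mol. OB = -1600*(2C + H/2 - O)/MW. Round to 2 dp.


OB = -1600 * (2C + H/2 - O) / MW
Inner = 2*7 + 10/2 - 1 = 18.00
OB = -1600 * 18.00 / 110 = -261.82%


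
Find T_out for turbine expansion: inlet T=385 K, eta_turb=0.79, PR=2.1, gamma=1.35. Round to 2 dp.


T_out = T_in * (1 - eta * (1 - PR^(-(gamma-1)/gamma)))
Exponent = -(1.35-1)/1.35 = -0.25925926
PR^exp = 2.1^(-0.25925926) = 0.82501466
Factor = 1 - 0.79*(1 - 0.82501466) = 0.86176158
T_out = 385 * 0.86176158 = 331.78 K


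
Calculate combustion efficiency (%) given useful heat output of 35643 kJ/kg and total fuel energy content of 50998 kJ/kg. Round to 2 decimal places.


Efficiency = (Q_useful / Q_fuel) * 100
Efficiency = (35643 / 50998) * 100
Efficiency = 0.6989 * 100 = 69.89%


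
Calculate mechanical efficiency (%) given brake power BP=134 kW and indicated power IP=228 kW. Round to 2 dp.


eta_mech = (BP / IP) * 100
Ratio = 134 / 228 = 0.5877
eta_mech = 0.5877 * 100 = 58.77%


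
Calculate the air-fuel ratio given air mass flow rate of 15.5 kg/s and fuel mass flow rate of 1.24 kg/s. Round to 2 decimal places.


AFR = m_air / m_fuel
AFR = 15.5 / 1.24 = 12.50


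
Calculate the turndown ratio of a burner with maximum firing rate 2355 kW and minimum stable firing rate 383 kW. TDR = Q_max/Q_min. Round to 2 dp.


TDR = Q_max / Q_min
TDR = 2355 / 383 = 6.15


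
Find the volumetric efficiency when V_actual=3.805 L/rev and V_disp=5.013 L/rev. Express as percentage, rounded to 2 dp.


eta_v = (V_actual / V_disp) * 100
Ratio = 3.805 / 5.013 = 0.7590
eta_v = 0.7590 * 100 = 75.90%


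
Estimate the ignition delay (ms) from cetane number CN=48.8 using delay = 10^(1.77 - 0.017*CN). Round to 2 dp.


delay = 10^(1.77 - 0.017*CN)
Exponent = 1.77 - 0.017*48.8 = 0.9404
delay = 10^0.9404 = 8.72 ms


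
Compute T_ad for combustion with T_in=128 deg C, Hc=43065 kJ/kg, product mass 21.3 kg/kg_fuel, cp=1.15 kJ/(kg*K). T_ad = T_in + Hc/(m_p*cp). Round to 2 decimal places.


T_ad = T_in + Hc / (m_p * cp)
Denominator = 21.3 * 1.15 = 24.4950
Temperature rise = 43065 / 24.4950 = 1758.11 K
T_ad = 128 + 1758.11 = 1886.11 deg C


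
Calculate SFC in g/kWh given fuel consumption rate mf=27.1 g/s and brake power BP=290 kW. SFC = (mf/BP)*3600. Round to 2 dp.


SFC = (mf / BP) * 3600
Rate = 27.1 / 290 = 0.093448 g/(s*kW)
SFC = 0.093448 * 3600 = 336.41 g/kWh


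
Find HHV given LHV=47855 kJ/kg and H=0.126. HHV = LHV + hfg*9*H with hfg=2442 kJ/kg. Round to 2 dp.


HHV = LHV + hfg * 9 * H
Water addition = 2442 * 9 * 0.126 = 2769.228 kJ/kg
HHV = 47855 + 2769.228 = 50624.23 kJ/kg


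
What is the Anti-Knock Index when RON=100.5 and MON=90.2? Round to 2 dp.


AKI = (RON + MON) / 2
AKI = (100.5 + 90.2) / 2
AKI = 190.7 / 2 = 95.35


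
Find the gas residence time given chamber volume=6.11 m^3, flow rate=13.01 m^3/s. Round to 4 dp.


tau = V / Q_flow
tau = 6.11 / 13.01 = 0.4696 s


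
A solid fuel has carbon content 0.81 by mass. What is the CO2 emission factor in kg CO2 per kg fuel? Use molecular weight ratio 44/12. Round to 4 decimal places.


EF = C_frac * (M_CO2 / M_C)
EF = 0.81 * (44/12)
EF = 0.81 * 3.666667 = 2.9700 kg_CO2/kg_fuel


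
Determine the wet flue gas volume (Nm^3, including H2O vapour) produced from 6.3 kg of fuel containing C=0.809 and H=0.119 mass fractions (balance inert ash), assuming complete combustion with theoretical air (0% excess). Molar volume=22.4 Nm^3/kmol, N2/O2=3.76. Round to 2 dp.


Per kg fuel: CO2 = (C/12 kmol)*22.4 = (0.809/12)*22.4 = 1.51013 Nm^3
Per kg fuel: H2O = (H/2 kmol)*22.4 = (0.119/2)*22.4 = 1.33280 Nm^3
O2 needed per kg fuel = C/12 + H/4 = 0.809/12 + 0.119/4 = 0.09716667 kmol
Per kg fuel: N2 = O2*3.76*22.4 = 0.09716667*3.76*22.4 = 8.18377 Nm^3
Total per kg = 1.51013 + 1.33280 + 8.18377 = 11.02670 Nm^3
Total = 11.02670 * 6.3 = 69.47 Nm^3


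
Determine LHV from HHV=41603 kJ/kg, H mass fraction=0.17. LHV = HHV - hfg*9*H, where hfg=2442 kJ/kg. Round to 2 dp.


LHV = HHV - hfg * 9 * H
Water correction = 2442 * 9 * 0.17 = 3736.260 kJ/kg
LHV = 41603 - 3736.260 = 37866.74 kJ/kg


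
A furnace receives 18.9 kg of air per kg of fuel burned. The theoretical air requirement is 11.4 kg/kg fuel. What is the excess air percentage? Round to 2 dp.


Excess air = actual - stoichiometric = 18.9 - 11.4 = 7.50 kg/kg fuel
Excess air % = (excess / stoich) * 100 = (7.50 / 11.4) * 100 = 65.79%


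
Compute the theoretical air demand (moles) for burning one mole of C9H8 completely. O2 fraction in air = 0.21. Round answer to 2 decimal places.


Balanced combustion: C9H8 + 11 O2 -> 9 CO2 + 4 H2O
O2 needed = C + H/4 = 9 + 8/4 = 11.00 moles
Air moles = O2 / 0.21 = 11.00 / 0.21 = 52.38 moles air


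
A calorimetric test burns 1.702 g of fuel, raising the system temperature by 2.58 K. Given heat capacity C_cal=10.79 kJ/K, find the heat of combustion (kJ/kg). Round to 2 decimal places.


Hc = C_cal * delta_T / m_fuel
Q_released = 10.79 * 2.58 = 27.8382 kJ
m_fuel = 1.702 g = 1.702/1000 kg = 0.001702 kg
Hc = 27.8382 / 0.001702 = 16356.17 kJ/kg


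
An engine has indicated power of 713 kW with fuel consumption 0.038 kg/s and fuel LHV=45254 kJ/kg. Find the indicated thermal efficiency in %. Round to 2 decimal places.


eta_ith = (IP / (mf * LHV)) * 100
Denominator = 0.038 * 45254 = 1719.6520 kW
eta_ith = (713 / 1719.6520) * 100 = 41.46%


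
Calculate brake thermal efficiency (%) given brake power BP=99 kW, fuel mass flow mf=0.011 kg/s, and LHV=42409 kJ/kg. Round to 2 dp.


eta_BTE = (BP / (mf * LHV)) * 100
Denominator = 0.011 * 42409 = 466.4990 kW
eta_BTE = (99 / 466.4990) * 100 = 21.22%


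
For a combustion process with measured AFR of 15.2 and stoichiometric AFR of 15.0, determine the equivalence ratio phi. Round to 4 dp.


phi = AFR_stoich / AFR_actual
phi = 15.0 / 15.2 = 0.9868


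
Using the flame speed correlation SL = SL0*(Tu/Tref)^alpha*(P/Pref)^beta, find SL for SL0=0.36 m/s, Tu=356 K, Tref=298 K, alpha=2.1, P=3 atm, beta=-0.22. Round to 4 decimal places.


SL = SL0 * (Tu/Tref)^alpha * (P/Pref)^beta
T ratio = 356/298 = 1.19463087
(T ratio)^alpha = 1.19463087^2.1 = 1.452750
(P/Pref)^beta = 3^(-0.22) = 0.785296
SL = 0.36 * 1.452750 * 0.785296 = 0.4107 m/s


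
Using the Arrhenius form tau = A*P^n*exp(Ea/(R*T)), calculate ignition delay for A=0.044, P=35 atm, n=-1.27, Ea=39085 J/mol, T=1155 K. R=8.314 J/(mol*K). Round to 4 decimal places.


tau = A * P^n * exp(Ea/(R*T))
P^n = 35^(-1.27) = 0.01094041
Ea/(R*T) = 39085/(8.314*1155) = 4.070222
exp(Ea/(R*T)) = 58.569972
tau = 0.044 * 0.01094041 * 58.569972 = 0.0282 ms


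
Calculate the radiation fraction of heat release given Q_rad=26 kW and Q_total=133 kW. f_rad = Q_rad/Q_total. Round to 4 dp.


f_rad = Q_rad / Q_total
f_rad = 26 / 133 = 0.1955


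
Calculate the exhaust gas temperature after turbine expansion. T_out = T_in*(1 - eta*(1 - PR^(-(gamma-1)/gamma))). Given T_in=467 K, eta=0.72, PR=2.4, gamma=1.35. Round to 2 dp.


T_out = T_in * (1 - eta * (1 - PR^(-(gamma-1)/gamma)))
Exponent = -(1.35-1)/1.35 = -0.25925926
PR^exp = 2.4^(-0.25925926) = 0.79694200
Factor = 1 - 0.72*(1 - 0.79694200) = 0.85379824
T_out = 467 * 0.85379824 = 398.72 K


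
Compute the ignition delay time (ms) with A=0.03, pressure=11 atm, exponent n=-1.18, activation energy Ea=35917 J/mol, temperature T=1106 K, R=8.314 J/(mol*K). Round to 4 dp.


tau = A * P^n * exp(Ea/(R*T))
P^n = 11^(-1.18) = 0.05904140
Ea/(R*T) = 35917/(8.314*1106) = 3.906024
exp(Ea/(R*T)) = 49.700948
tau = 0.03 * 0.05904140 * 49.700948 = 0.0880 ms


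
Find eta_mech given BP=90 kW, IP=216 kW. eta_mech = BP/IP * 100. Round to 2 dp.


eta_mech = (BP / IP) * 100
Ratio = 90 / 216 = 0.4167
eta_mech = 0.4167 * 100 = 41.67%


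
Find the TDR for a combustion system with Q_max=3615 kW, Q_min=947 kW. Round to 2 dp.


TDR = Q_max / Q_min
TDR = 3615 / 947 = 3.82


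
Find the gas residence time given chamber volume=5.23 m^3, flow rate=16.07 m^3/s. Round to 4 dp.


tau = V / Q_flow
tau = 5.23 / 16.07 = 0.3255 s


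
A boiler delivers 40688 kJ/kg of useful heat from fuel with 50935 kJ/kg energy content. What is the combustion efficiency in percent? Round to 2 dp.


Efficiency = (Q_useful / Q_fuel) * 100
Efficiency = (40688 / 50935) * 100
Efficiency = 0.7988 * 100 = 79.88%


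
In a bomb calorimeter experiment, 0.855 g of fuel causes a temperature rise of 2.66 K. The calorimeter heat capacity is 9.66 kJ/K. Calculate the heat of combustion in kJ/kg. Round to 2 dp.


Hc = C_cal * delta_T / m_fuel
Q_released = 9.66 * 2.66 = 25.6956 kJ
m_fuel = 0.855 g = 0.855/1000 kg = 0.000855 kg
Hc = 25.6956 / 0.000855 = 30053.33 kJ/kg


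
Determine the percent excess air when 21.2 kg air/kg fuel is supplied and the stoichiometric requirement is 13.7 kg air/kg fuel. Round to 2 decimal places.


Excess air = actual - stoichiometric = 21.2 - 13.7 = 7.50 kg/kg fuel
Excess air % = (excess / stoich) * 100 = (7.50 / 13.7) * 100 = 54.74%


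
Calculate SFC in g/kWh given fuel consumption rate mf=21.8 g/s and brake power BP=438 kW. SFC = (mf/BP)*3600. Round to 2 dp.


SFC = (mf / BP) * 3600
Rate = 21.8 / 438 = 0.049772 g/(s*kW)
SFC = 0.049772 * 3600 = 179.18 g/kWh


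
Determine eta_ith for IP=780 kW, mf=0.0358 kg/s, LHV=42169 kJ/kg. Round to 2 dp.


eta_ith = (IP / (mf * LHV)) * 100
Denominator = 0.0358 * 42169 = 1509.6502 kW
eta_ith = (780 / 1509.6502) * 100 = 51.67%


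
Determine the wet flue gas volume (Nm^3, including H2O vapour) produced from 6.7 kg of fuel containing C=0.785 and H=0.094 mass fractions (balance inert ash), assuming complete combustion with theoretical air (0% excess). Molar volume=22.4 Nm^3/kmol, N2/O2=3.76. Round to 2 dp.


Per kg fuel: CO2 = (C/12 kmol)*22.4 = (0.785/12)*22.4 = 1.46533 Nm^3
Per kg fuel: H2O = (H/2 kmol)*22.4 = (0.094/2)*22.4 = 1.05280 Nm^3
O2 needed per kg fuel = C/12 + H/4 = 0.785/12 + 0.094/4 = 0.08891667 kmol
Per kg fuel: N2 = O2*3.76*22.4 = 0.08891667*3.76*22.4 = 7.48892 Nm^3
Total per kg = 1.46533 + 1.05280 + 7.48892 = 10.00705 Nm^3
Total = 10.00705 * 6.7 = 67.05 Nm^3


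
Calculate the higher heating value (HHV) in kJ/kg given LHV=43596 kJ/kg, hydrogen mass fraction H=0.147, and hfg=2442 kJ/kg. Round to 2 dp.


HHV = LHV + hfg * 9 * H
Water addition = 2442 * 9 * 0.147 = 3230.766 kJ/kg
HHV = 43596 + 3230.766 = 46826.77 kJ/kg


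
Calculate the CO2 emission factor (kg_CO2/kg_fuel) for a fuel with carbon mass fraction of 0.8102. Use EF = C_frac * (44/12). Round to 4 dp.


EF = C_frac * (M_CO2 / M_C)
EF = 0.8102 * (44/12)
EF = 0.8102 * 3.666667 = 2.9707 kg_CO2/kg_fuel


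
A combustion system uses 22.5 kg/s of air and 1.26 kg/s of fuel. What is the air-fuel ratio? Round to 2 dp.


AFR = m_air / m_fuel
AFR = 22.5 / 1.26 = 17.86


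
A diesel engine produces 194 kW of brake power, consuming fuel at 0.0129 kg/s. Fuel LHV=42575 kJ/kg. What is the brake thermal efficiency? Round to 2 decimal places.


eta_BTE = (BP / (mf * LHV)) * 100
Denominator = 0.0129 * 42575 = 549.2175 kW
eta_BTE = (194 / 549.2175) * 100 = 35.32%


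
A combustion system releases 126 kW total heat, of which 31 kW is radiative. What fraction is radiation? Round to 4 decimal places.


f_rad = Q_rad / Q_total
f_rad = 31 / 126 = 0.2460


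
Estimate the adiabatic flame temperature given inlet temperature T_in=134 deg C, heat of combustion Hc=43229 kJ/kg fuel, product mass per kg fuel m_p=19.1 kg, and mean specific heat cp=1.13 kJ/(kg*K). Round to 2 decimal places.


T_ad = T_in + Hc / (m_p * cp)
Denominator = 19.1 * 1.13 = 21.5830
Temperature rise = 43229 / 21.5830 = 2002.92 K
T_ad = 134 + 2002.92 = 2136.92 deg C


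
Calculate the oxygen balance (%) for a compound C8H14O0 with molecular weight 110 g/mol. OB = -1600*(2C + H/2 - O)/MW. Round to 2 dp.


OB = -1600 * (2C + H/2 - O) / MW
Inner = 2*8 + 14/2 - 0 = 23.00
OB = -1600 * 23.00 / 110 = -334.55%


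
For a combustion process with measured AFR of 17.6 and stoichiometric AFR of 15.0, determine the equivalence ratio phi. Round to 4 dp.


phi = AFR_stoich / AFR_actual
phi = 15.0 / 17.6 = 0.8523


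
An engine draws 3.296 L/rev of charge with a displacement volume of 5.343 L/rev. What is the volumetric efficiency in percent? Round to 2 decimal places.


eta_v = (V_actual / V_disp) * 100
Ratio = 3.296 / 5.343 = 0.6169
eta_v = 0.6169 * 100 = 61.69%


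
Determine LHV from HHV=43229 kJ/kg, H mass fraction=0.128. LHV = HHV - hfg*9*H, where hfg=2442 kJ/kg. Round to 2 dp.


LHV = HHV - hfg * 9 * H
Water correction = 2442 * 9 * 0.128 = 2813.184 kJ/kg
LHV = 43229 - 2813.184 = 40415.82 kJ/kg


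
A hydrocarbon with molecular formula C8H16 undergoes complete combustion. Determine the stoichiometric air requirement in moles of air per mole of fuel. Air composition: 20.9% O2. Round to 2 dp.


Balanced combustion: C8H16 + 12 O2 -> 8 CO2 + 8 H2O
O2 needed = C + H/4 = 8 + 16/4 = 12.00 moles
Air moles = O2 / 0.209 = 12.00 / 0.209 = 57.42 moles air


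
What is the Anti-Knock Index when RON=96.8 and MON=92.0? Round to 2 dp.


AKI = (RON + MON) / 2
AKI = (96.8 + 92.0) / 2
AKI = 188.8 / 2 = 94.40


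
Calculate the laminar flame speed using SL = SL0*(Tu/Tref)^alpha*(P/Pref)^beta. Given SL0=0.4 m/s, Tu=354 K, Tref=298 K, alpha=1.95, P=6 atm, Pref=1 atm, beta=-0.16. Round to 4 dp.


SL = SL0 * (Tu/Tref)^alpha * (P/Pref)^beta
T ratio = 354/298 = 1.18791946
(T ratio)^alpha = 1.18791946^1.95 = 1.399055
(P/Pref)^beta = 6^(-0.16) = 0.750751
SL = 0.4 * 1.399055 * 0.750751 = 0.4201 m/s


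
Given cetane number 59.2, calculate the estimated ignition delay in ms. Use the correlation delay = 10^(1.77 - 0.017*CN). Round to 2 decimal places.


delay = 10^(1.77 - 0.017*CN)
Exponent = 1.77 - 0.017*59.2 = 0.7636
delay = 10^0.7636 = 5.80 ms


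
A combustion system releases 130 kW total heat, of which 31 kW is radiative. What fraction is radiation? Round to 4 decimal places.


f_rad = Q_rad / Q_total
f_rad = 31 / 130 = 0.2385


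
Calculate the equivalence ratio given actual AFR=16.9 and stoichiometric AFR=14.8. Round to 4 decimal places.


phi = AFR_stoich / AFR_actual
phi = 14.8 / 16.9 = 0.8757


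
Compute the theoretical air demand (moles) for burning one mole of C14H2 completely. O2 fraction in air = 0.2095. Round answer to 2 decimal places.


Balanced combustion: C14H2 + 14.5 O2 -> 14 CO2 + 1 H2O
O2 needed = C + H/4 = 14 + 2/4 = 14.50 moles
Air moles = O2 / 0.2095 = 14.50 / 0.2095 = 69.21 moles air


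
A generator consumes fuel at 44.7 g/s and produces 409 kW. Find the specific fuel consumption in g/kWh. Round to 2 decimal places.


SFC = (mf / BP) * 3600
Rate = 44.7 / 409 = 0.109291 g/(s*kW)
SFC = 0.109291 * 3600 = 393.45 g/kWh


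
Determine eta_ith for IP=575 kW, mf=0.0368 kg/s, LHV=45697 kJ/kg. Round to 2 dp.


eta_ith = (IP / (mf * LHV)) * 100
Denominator = 0.0368 * 45697 = 1681.6496 kW
eta_ith = (575 / 1681.6496) * 100 = 34.19%


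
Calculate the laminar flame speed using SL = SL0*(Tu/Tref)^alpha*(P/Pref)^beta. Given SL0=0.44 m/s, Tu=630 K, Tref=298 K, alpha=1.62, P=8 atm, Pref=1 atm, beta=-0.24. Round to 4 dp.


SL = SL0 * (Tu/Tref)^alpha * (P/Pref)^beta
T ratio = 630/298 = 2.11409396
(T ratio)^alpha = 2.11409396^1.62 = 3.362802
(P/Pref)^beta = 8^(-0.24) = 0.607097
SL = 0.44 * 3.362802 * 0.607097 = 0.8983 m/s


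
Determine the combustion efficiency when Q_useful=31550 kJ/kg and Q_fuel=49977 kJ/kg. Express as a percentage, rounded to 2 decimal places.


Efficiency = (Q_useful / Q_fuel) * 100
Efficiency = (31550 / 49977) * 100
Efficiency = 0.6313 * 100 = 63.13%


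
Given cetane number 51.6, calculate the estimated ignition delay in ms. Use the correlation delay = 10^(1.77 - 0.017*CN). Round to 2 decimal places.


delay = 10^(1.77 - 0.017*CN)
Exponent = 1.77 - 0.017*51.6 = 0.8928
delay = 10^0.8928 = 7.81 ms


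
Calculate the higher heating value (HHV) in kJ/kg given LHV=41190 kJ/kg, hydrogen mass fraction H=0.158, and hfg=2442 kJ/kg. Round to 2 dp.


HHV = LHV + hfg * 9 * H
Water addition = 2442 * 9 * 0.158 = 3472.524 kJ/kg
HHV = 41190 + 3472.524 = 44662.52 kJ/kg


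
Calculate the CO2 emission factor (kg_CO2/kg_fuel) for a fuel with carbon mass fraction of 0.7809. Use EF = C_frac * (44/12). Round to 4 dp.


EF = C_frac * (M_CO2 / M_C)
EF = 0.7809 * (44/12)
EF = 0.7809 * 3.666667 = 2.8633 kg_CO2/kg_fuel


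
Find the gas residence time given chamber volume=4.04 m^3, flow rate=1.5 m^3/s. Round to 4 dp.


tau = V / Q_flow
tau = 4.04 / 1.5 = 2.6933 s


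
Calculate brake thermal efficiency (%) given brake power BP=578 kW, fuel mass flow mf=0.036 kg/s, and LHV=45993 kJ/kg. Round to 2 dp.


eta_BTE = (BP / (mf * LHV)) * 100
Denominator = 0.036 * 45993 = 1655.7480 kW
eta_BTE = (578 / 1655.7480) * 100 = 34.91%


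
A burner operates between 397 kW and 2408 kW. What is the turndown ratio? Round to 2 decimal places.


TDR = Q_max / Q_min
TDR = 2408 / 397 = 6.07


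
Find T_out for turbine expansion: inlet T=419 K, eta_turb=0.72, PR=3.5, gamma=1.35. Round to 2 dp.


T_out = T_in * (1 - eta * (1 - PR^(-(gamma-1)/gamma)))
Exponent = -(1.35-1)/1.35 = -0.25925926
PR^exp = 3.5^(-0.25925926) = 0.72267881
Factor = 1 - 0.72*(1 - 0.72267881) = 0.80032874
T_out = 419 * 0.80032874 = 335.34 K


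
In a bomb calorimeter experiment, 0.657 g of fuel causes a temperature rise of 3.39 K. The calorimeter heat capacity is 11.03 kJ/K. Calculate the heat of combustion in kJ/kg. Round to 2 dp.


Hc = C_cal * delta_T / m_fuel
Q_released = 11.03 * 3.39 = 37.3917 kJ
m_fuel = 0.657 g = 0.657/1000 kg = 0.000657 kg
Hc = 37.3917 / 0.000657 = 56912.79 kJ/kg


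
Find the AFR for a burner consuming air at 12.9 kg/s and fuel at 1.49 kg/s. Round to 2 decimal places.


AFR = m_air / m_fuel
AFR = 12.9 / 1.49 = 8.66


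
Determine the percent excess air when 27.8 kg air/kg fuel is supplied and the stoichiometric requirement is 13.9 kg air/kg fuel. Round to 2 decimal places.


Excess air = actual - stoichiometric = 27.8 - 13.9 = 13.90 kg/kg fuel
Excess air % = (excess / stoich) * 100 = (13.90 / 13.9) * 100 = 100.00%


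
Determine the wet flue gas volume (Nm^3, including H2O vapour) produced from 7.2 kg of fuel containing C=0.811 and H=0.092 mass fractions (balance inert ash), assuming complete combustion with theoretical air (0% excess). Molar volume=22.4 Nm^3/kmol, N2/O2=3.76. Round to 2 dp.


Per kg fuel: CO2 = (C/12 kmol)*22.4 = (0.811/12)*22.4 = 1.51387 Nm^3
Per kg fuel: H2O = (H/2 kmol)*22.4 = (0.092/2)*22.4 = 1.03040 Nm^3
O2 needed per kg fuel = C/12 + H/4 = 0.811/12 + 0.092/4 = 0.09058333 kmol
Per kg fuel: N2 = O2*3.76*22.4 = 0.09058333*3.76*22.4 = 7.62929 Nm^3
Total per kg = 1.51387 + 1.03040 + 7.62929 = 10.17356 Nm^3
Total = 10.17356 * 7.2 = 73.25 Nm^3


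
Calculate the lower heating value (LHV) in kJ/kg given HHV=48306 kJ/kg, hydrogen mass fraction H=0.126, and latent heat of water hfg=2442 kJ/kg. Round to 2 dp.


LHV = HHV - hfg * 9 * H
Water correction = 2442 * 9 * 0.126 = 2769.228 kJ/kg
LHV = 48306 - 2769.228 = 45536.77 kJ/kg


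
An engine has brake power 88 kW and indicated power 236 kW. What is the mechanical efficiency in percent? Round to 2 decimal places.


eta_mech = (BP / IP) * 100
Ratio = 88 / 236 = 0.3729
eta_mech = 0.3729 * 100 = 37.29%


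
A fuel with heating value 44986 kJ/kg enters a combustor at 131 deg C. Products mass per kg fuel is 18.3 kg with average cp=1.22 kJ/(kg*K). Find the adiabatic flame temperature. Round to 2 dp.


T_ad = T_in + Hc / (m_p * cp)
Denominator = 18.3 * 1.22 = 22.3260
Temperature rise = 44986 / 22.3260 = 2014.96 K
T_ad = 131 + 2014.96 = 2145.96 deg C


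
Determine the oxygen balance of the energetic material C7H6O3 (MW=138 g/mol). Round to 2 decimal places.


OB = -1600 * (2C + H/2 - O) / MW
Inner = 2*7 + 6/2 - 3 = 14.00
OB = -1600 * 14.00 / 138 = -162.32%


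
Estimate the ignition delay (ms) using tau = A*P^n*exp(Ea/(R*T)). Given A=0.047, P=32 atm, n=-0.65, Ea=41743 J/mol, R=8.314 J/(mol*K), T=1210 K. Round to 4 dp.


tau = A * P^n * exp(Ea/(R*T))
P^n = 32^(-0.65) = 0.10511205
Ea/(R*T) = 41743/(8.314*1210) = 4.149428
exp(Ea/(R*T)) = 63.397747
tau = 0.047 * 0.10511205 * 63.397747 = 0.3132 ms


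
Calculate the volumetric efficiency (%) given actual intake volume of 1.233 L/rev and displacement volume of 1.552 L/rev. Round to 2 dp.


eta_v = (V_actual / V_disp) * 100
Ratio = 1.233 / 1.552 = 0.7945
eta_v = 0.7945 * 100 = 79.45%


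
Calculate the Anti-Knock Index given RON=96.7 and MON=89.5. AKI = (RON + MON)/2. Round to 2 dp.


AKI = (RON + MON) / 2
AKI = (96.7 + 89.5) / 2
AKI = 186.2 / 2 = 93.10


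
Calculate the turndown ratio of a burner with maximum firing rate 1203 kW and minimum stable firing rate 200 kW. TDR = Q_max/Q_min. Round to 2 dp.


TDR = Q_max / Q_min
TDR = 1203 / 200 = 6.02


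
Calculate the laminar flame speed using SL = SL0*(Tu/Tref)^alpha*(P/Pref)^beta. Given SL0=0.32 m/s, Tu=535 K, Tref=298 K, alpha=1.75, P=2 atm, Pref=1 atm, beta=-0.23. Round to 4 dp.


SL = SL0 * (Tu/Tref)^alpha * (P/Pref)^beta
T ratio = 535/298 = 1.79530201
(T ratio)^alpha = 1.79530201^1.75 = 2.784458
(P/Pref)^beta = 2^(-0.23) = 0.852635
SL = 0.32 * 2.784458 * 0.852635 = 0.7597 m/s


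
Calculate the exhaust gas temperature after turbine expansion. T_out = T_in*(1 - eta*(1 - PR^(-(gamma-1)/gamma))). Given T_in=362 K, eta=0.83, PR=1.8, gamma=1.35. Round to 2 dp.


T_out = T_in * (1 - eta * (1 - PR^(-(gamma-1)/gamma)))
Exponent = -(1.35-1)/1.35 = -0.25925926
PR^exp = 1.8^(-0.25925926) = 0.85865408
Factor = 1 - 0.83*(1 - 0.85865408) = 0.88268289
T_out = 362 * 0.88268289 = 319.53 K


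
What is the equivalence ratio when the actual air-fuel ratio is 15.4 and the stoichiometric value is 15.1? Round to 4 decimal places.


phi = AFR_stoich / AFR_actual
phi = 15.1 / 15.4 = 0.9805


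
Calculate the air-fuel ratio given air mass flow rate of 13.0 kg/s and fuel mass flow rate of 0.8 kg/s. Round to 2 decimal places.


AFR = m_air / m_fuel
AFR = 13.0 / 0.8 = 16.25


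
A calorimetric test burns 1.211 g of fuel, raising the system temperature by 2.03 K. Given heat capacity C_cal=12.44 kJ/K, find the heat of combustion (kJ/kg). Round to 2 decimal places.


Hc = C_cal * delta_T / m_fuel
Q_released = 12.44 * 2.03 = 25.2532 kJ
m_fuel = 1.211 g = 1.211/1000 kg = 0.001211 kg
Hc = 25.2532 / 0.001211 = 20853.18 kJ/kg


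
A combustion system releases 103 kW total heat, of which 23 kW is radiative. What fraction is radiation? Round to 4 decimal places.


f_rad = Q_rad / Q_total
f_rad = 23 / 103 = 0.2233


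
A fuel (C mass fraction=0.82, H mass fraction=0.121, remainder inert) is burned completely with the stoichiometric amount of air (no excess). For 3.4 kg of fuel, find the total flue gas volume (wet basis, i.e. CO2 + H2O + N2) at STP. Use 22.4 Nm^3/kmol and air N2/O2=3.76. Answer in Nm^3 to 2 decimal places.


Per kg fuel: CO2 = (C/12 kmol)*22.4 = (0.82/12)*22.4 = 1.53067 Nm^3
Per kg fuel: H2O = (H/2 kmol)*22.4 = (0.121/2)*22.4 = 1.35520 Nm^3
O2 needed per kg fuel = C/12 + H/4 = 0.82/12 + 0.121/4 = 0.09858333 kmol
Per kg fuel: N2 = O2*3.76*22.4 = 0.09858333*3.76*22.4 = 8.30308 Nm^3
Total per kg = 1.53067 + 1.35520 + 8.30308 = 11.18895 Nm^3
Total = 11.18895 * 3.4 = 38.04 Nm^3


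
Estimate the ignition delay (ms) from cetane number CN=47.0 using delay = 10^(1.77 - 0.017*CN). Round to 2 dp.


delay = 10^(1.77 - 0.017*CN)
Exponent = 1.77 - 0.017*47.0 = 0.9710
delay = 10^0.9710 = 9.35 ms


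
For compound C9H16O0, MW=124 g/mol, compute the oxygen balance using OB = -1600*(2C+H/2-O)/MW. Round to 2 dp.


OB = -1600 * (2C + H/2 - O) / MW
Inner = 2*9 + 16/2 - 0 = 26.00
OB = -1600 * 26.00 / 124 = -335.48%


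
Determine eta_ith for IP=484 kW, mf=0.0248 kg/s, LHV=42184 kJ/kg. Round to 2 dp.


eta_ith = (IP / (mf * LHV)) * 100
Denominator = 0.0248 * 42184 = 1046.1632 kW
eta_ith = (484 / 1046.1632) * 100 = 46.26%


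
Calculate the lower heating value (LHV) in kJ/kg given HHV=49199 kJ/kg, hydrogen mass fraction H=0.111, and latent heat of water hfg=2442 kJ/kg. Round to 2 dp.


LHV = HHV - hfg * 9 * H
Water correction = 2442 * 9 * 0.111 = 2439.558 kJ/kg
LHV = 49199 - 2439.558 = 46759.44 kJ/kg


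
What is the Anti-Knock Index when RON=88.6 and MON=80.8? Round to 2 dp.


AKI = (RON + MON) / 2
AKI = (88.6 + 80.8) / 2
AKI = 169.4 / 2 = 84.70


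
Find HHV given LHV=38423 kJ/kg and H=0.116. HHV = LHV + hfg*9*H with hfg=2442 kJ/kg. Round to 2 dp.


HHV = LHV + hfg * 9 * H
Water addition = 2442 * 9 * 0.116 = 2549.448 kJ/kg
HHV = 38423 + 2549.448 = 40972.45 kJ/kg


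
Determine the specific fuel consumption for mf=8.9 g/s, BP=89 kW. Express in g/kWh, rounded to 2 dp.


SFC = (mf / BP) * 3600
Rate = 8.9 / 89 = 0.100000 g/(s*kW)
SFC = 0.100000 * 3600 = 360.00 g/kWh


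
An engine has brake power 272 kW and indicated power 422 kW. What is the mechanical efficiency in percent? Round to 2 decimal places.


eta_mech = (BP / IP) * 100
Ratio = 272 / 422 = 0.6445
eta_mech = 0.6445 * 100 = 64.45%


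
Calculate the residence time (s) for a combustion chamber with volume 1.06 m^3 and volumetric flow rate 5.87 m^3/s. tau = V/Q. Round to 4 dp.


tau = V / Q_flow
tau = 1.06 / 5.87 = 0.1806 s


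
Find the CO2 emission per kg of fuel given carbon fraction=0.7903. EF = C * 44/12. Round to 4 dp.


EF = C_frac * (M_CO2 / M_C)
EF = 0.7903 * (44/12)
EF = 0.7903 * 3.666667 = 2.8978 kg_CO2/kg_fuel


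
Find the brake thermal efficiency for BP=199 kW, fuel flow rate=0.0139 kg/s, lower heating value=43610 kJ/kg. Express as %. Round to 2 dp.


eta_BTE = (BP / (mf * LHV)) * 100
Denominator = 0.0139 * 43610 = 606.1790 kW
eta_BTE = (199 / 606.1790) * 100 = 32.83%


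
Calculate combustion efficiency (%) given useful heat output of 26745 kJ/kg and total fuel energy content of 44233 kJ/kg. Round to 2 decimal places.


Efficiency = (Q_useful / Q_fuel) * 100
Efficiency = (26745 / 44233) * 100
Efficiency = 0.6046 * 100 = 60.46%


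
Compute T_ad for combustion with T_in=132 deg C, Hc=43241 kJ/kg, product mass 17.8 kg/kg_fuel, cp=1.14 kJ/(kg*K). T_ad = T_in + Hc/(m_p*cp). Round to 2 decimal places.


T_ad = T_in + Hc / (m_p * cp)
Denominator = 17.8 * 1.14 = 20.2920
Temperature rise = 43241 / 20.2920 = 2130.94 K
T_ad = 132 + 2130.94 = 2262.94 deg C


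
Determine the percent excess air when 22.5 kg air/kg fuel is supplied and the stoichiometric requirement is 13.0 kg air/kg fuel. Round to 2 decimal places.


Excess air = actual - stoichiometric = 22.5 - 13.0 = 9.50 kg/kg fuel
Excess air % = (excess / stoich) * 100 = (9.50 / 13.0) * 100 = 73.08%


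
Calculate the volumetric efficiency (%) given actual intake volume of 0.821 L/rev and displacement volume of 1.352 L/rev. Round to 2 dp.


eta_v = (V_actual / V_disp) * 100
Ratio = 0.821 / 1.352 = 0.6072
eta_v = 0.6072 * 100 = 60.72%


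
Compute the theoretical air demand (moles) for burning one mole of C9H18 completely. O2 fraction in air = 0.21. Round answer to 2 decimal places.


Balanced combustion: C9H18 + 13.5 O2 -> 9 CO2 + 9 H2O
O2 needed = C + H/4 = 9 + 18/4 = 13.50 moles
Air moles = O2 / 0.21 = 13.50 / 0.21 = 64.29 moles air


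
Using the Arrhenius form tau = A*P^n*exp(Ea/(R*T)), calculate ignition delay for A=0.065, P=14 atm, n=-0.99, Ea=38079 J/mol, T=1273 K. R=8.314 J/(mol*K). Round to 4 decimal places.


tau = A * P^n * exp(Ea/(R*T))
P^n = 14^(-0.99) = 0.07333871
Ea/(R*T) = 38079/(8.314*1273) = 3.597884
exp(Ea/(R*T)) = 36.520860
tau = 0.065 * 0.07333871 * 36.520860 = 0.1741 ms


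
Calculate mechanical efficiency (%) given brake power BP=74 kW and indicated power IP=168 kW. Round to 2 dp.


eta_mech = (BP / IP) * 100
Ratio = 74 / 168 = 0.4405
eta_mech = 0.4405 * 100 = 44.05%


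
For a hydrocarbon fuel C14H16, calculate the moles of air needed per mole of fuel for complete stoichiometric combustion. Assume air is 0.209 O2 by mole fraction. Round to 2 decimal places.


Balanced combustion: C14H16 + 18 O2 -> 14 CO2 + 8 H2O
O2 needed = C + H/4 = 14 + 16/4 = 18.00 moles
Air moles = O2 / 0.209 = 18.00 / 0.209 = 86.12 moles air


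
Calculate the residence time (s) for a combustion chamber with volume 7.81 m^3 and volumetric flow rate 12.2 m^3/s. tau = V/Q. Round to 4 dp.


tau = V / Q_flow
tau = 7.81 / 12.2 = 0.6402 s


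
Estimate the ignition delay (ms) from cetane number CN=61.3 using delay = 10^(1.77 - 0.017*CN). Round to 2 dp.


delay = 10^(1.77 - 0.017*CN)
Exponent = 1.77 - 0.017*61.3 = 0.7279
delay = 10^0.7279 = 5.34 ms


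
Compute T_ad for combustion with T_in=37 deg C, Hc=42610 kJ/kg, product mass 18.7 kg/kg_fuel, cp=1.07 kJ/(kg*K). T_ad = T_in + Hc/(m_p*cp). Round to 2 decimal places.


T_ad = T_in + Hc / (m_p * cp)
Denominator = 18.7 * 1.07 = 20.0090
Temperature rise = 42610 / 20.0090 = 2129.54 K
T_ad = 37 + 2129.54 = 2166.54 deg C


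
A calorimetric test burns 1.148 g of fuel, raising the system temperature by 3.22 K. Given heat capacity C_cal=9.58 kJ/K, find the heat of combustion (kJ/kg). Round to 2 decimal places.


Hc = C_cal * delta_T / m_fuel
Q_released = 9.58 * 3.22 = 30.8476 kJ
m_fuel = 1.148 g = 1.148/1000 kg = 0.001148 kg
Hc = 30.8476 / 0.001148 = 26870.73 kJ/kg


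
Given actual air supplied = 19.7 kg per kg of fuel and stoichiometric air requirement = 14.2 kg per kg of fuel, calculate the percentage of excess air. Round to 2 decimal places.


Excess air = actual - stoichiometric = 19.7 - 14.2 = 5.50 kg/kg fuel
Excess air % = (excess / stoich) * 100 = (5.50 / 14.2) * 100 = 38.73%


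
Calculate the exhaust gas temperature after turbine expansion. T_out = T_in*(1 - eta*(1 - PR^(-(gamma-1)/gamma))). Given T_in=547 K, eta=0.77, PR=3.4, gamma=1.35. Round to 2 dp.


T_out = T_in * (1 - eta * (1 - PR^(-(gamma-1)/gamma)))
Exponent = -(1.35-1)/1.35 = -0.25925926
PR^exp = 3.4^(-0.25925926) = 0.72813041
Factor = 1 - 0.77*(1 - 0.72813041) = 0.79066042
T_out = 547 * 0.79066042 = 432.49 K


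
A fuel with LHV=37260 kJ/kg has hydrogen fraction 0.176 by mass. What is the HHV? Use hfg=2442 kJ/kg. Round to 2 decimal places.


HHV = LHV + hfg * 9 * H
Water addition = 2442 * 9 * 0.176 = 3868.128 kJ/kg
HHV = 37260 + 3868.128 = 41128.13 kJ/kg


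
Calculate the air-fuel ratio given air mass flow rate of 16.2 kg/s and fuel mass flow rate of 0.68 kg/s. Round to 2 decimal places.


AFR = m_air / m_fuel
AFR = 16.2 / 0.68 = 23.82


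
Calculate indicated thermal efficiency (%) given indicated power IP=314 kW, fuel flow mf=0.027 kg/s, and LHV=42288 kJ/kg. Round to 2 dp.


eta_ith = (IP / (mf * LHV)) * 100
Denominator = 0.027 * 42288 = 1141.7760 kW
eta_ith = (314 / 1141.7760) * 100 = 27.50%


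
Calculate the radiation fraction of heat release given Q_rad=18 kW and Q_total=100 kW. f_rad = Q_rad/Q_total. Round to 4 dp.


f_rad = Q_rad / Q_total
f_rad = 18 / 100 = 0.1800


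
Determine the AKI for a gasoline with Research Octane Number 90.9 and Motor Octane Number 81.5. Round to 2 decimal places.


AKI = (RON + MON) / 2
AKI = (90.9 + 81.5) / 2
AKI = 172.4 / 2 = 86.20


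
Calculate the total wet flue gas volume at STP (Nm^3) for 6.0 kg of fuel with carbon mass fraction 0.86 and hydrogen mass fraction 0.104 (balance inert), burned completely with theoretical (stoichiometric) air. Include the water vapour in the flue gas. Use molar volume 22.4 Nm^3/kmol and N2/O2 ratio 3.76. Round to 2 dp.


Per kg fuel: CO2 = (C/12 kmol)*22.4 = (0.86/12)*22.4 = 1.60533 Nm^3
Per kg fuel: H2O = (H/2 kmol)*22.4 = (0.104/2)*22.4 = 1.16480 Nm^3
O2 needed per kg fuel = C/12 + H/4 = 0.86/12 + 0.104/4 = 0.09766667 kmol
Per kg fuel: N2 = O2*3.76*22.4 = 0.09766667*3.76*22.4 = 8.22588 Nm^3
Total per kg = 1.60533 + 1.16480 + 8.22588 = 10.99601 Nm^3
Total = 10.99601 * 6.0 = 65.98 Nm^3


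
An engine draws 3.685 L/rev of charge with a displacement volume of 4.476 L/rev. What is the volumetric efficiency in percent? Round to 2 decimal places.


eta_v = (V_actual / V_disp) * 100
Ratio = 3.685 / 4.476 = 0.8233
eta_v = 0.8233 * 100 = 82.33%


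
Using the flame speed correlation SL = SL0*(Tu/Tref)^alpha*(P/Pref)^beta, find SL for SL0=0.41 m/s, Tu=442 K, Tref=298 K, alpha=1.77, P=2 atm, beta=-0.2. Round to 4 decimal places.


SL = SL0 * (Tu/Tref)^alpha * (P/Pref)^beta
T ratio = 442/298 = 1.48322148
(T ratio)^alpha = 1.48322148^1.77 = 2.009253
(P/Pref)^beta = 2^(-0.2) = 0.870551
SL = 0.41 * 2.009253 * 0.870551 = 0.7172 m/s


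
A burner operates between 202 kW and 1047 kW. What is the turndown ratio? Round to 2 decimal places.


TDR = Q_max / Q_min
TDR = 1047 / 202 = 5.18


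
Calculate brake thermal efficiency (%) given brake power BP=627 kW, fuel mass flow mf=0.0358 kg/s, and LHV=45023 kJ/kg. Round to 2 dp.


eta_BTE = (BP / (mf * LHV)) * 100
Denominator = 0.0358 * 45023 = 1611.8234 kW
eta_BTE = (627 / 1611.8234) * 100 = 38.90%


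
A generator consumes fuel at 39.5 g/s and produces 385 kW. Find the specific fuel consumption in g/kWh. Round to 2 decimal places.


SFC = (mf / BP) * 3600
Rate = 39.5 / 385 = 0.102597 g/(s*kW)
SFC = 0.102597 * 3600 = 369.35 g/kWh


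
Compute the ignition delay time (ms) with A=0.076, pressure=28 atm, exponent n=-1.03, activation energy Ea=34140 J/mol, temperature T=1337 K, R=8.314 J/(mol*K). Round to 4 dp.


tau = A * P^n * exp(Ea/(R*T))
P^n = 28^(-1.03) = 0.03231672
Ea/(R*T) = 34140/(8.314*1337) = 3.071299
exp(Ea/(R*T)) = 21.569902
tau = 0.076 * 0.03231672 * 21.569902 = 0.0530 ms


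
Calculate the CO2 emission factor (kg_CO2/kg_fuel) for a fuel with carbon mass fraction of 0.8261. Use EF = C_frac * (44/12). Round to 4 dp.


EF = C_frac * (M_CO2 / M_C)
EF = 0.8261 * (44/12)
EF = 0.8261 * 3.666667 = 3.0290 kg_CO2/kg_fuel


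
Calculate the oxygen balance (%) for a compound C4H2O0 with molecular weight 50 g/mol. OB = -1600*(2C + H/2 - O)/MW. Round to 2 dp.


OB = -1600 * (2C + H/2 - O) / MW
Inner = 2*4 + 2/2 - 0 = 9.00
OB = -1600 * 9.00 / 50 = -288.00%


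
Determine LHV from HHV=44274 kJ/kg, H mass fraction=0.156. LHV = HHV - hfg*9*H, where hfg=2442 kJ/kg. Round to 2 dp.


LHV = HHV - hfg * 9 * H
Water correction = 2442 * 9 * 0.156 = 3428.568 kJ/kg
LHV = 44274 - 3428.568 = 40845.43 kJ/kg


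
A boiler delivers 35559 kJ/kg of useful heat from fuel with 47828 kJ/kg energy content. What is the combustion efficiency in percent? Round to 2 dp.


Efficiency = (Q_useful / Q_fuel) * 100
Efficiency = (35559 / 47828) * 100
Efficiency = 0.7435 * 100 = 74.35%


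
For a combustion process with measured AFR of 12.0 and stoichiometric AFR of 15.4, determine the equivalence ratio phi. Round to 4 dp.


phi = AFR_stoich / AFR_actual
phi = 15.4 / 12.0 = 1.2833


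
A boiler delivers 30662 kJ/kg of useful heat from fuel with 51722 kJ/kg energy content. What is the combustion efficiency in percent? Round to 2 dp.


Efficiency = (Q_useful / Q_fuel) * 100
Efficiency = (30662 / 51722) * 100
Efficiency = 0.5928 * 100 = 59.28%


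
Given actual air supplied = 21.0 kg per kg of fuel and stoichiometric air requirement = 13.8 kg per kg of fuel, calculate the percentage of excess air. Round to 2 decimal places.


Excess air = actual - stoichiometric = 21.0 - 13.8 = 7.20 kg/kg fuel
Excess air % = (excess / stoich) * 100 = (7.20 / 13.8) * 100 = 52.17%


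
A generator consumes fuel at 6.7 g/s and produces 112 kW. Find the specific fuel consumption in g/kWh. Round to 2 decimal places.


SFC = (mf / BP) * 3600
Rate = 6.7 / 112 = 0.059821 g/(s*kW)
SFC = 0.059821 * 3600 = 215.36 g/kWh


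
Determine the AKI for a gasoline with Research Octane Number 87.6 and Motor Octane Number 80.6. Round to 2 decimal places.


AKI = (RON + MON) / 2
AKI = (87.6 + 80.6) / 2
AKI = 168.2 / 2 = 84.10


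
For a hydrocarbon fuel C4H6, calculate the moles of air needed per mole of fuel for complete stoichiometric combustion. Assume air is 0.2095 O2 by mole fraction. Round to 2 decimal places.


Balanced combustion: C4H6 + 5.5 O2 -> 4 CO2 + 3 H2O
O2 needed = C + H/4 = 4 + 6/4 = 5.50 moles
Air moles = O2 / 0.2095 = 5.50 / 0.2095 = 26.25 moles air


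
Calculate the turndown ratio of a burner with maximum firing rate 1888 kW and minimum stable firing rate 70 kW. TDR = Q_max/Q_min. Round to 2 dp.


TDR = Q_max / Q_min
TDR = 1888 / 70 = 26.97


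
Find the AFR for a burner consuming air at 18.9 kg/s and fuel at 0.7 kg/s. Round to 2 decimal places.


AFR = m_air / m_fuel
AFR = 18.9 / 0.7 = 27.00


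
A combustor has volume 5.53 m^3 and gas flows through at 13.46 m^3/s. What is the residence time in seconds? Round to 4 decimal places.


tau = V / Q_flow
tau = 5.53 / 13.46 = 0.4108 s


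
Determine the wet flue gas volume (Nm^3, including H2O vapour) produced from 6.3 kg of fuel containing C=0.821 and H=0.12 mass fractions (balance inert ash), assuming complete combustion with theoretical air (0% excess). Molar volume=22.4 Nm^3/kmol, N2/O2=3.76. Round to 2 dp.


Per kg fuel: CO2 = (C/12 kmol)*22.4 = (0.821/12)*22.4 = 1.53253 Nm^3
Per kg fuel: H2O = (H/2 kmol)*22.4 = (0.12/2)*22.4 = 1.34400 Nm^3
O2 needed per kg fuel = C/12 + H/4 = 0.821/12 + 0.12/4 = 0.09841667 kmol
Per kg fuel: N2 = O2*3.76*22.4 = 0.09841667*3.76*22.4 = 8.28905 Nm^3
Total per kg = 1.53253 + 1.34400 + 8.28905 = 11.16558 Nm^3
Total = 11.16558 * 6.3 = 70.34 Nm^3


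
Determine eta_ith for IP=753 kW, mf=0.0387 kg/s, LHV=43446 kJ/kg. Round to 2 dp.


eta_ith = (IP / (mf * LHV)) * 100
Denominator = 0.0387 * 43446 = 1681.3602 kW
eta_ith = (753 / 1681.3602) * 100 = 44.79%


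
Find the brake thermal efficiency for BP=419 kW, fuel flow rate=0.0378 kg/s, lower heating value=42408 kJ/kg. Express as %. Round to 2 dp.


eta_BTE = (BP / (mf * LHV)) * 100
Denominator = 0.0378 * 42408 = 1603.0224 kW
eta_BTE = (419 / 1603.0224) * 100 = 26.14%


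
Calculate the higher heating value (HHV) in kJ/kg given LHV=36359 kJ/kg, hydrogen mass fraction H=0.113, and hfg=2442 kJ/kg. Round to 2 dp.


HHV = LHV + hfg * 9 * H
Water addition = 2442 * 9 * 0.113 = 2483.514 kJ/kg
HHV = 36359 + 2483.514 = 38842.51 kJ/kg
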